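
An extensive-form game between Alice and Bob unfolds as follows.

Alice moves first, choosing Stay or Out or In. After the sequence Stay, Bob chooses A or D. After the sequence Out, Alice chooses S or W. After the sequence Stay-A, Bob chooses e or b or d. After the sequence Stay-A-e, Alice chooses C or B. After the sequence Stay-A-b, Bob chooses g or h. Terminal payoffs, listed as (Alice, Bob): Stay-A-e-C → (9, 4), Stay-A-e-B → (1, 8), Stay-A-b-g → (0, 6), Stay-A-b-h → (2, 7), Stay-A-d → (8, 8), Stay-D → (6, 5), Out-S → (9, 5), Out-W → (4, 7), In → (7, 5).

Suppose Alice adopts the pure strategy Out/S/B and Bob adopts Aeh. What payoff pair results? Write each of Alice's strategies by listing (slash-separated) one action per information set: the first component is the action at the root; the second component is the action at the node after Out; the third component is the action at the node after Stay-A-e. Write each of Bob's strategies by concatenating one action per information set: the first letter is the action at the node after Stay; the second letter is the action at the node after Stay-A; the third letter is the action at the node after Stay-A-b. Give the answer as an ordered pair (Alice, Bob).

Trace the play path from the root:
  Alice plays Out
  Alice plays S at [Out]
→ terminal payoff (9, 5).
(Alice's choice at the node after Stay-A-e is never reached on this path, so it doesn't affect the outcome.)

(9, 5)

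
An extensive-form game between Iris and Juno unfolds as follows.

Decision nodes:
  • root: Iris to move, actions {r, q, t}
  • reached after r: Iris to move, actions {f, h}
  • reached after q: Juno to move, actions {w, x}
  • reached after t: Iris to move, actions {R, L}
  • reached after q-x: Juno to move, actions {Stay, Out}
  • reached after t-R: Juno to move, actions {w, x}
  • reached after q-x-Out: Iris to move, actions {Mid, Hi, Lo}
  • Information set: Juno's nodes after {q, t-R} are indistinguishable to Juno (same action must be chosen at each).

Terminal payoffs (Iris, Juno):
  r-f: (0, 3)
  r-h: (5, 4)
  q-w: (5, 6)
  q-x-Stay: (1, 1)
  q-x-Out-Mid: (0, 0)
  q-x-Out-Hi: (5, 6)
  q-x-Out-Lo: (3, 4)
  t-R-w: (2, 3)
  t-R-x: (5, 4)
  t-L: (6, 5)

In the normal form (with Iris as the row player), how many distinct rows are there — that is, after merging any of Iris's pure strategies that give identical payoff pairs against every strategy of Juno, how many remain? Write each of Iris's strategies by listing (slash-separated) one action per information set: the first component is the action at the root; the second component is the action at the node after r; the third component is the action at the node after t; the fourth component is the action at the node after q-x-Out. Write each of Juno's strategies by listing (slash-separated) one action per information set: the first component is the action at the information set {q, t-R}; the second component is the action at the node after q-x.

Iris has 36 pure strategies: r/f/R/Mid, r/f/R/Hi, r/f/R/Lo, r/f/L/Mid, r/f/L/Hi, r/f/L/Lo, r/h/R/Mid, r/h/R/Hi, r/h/R/Lo, r/h/L/Mid, r/h/L/Hi, r/h/L/Lo, q/f/R/Mid, q/f/R/Hi, q/f/R/Lo, q/f/L/Mid, q/f/L/Hi, q/f/L/Lo, q/h/R/Mid, q/h/R/Hi, q/h/R/Lo, q/h/L/Mid, q/h/L/Hi, q/h/L/Lo, t/f/R/Mid, t/f/R/Hi, t/f/R/Lo, t/f/L/Mid, t/f/L/Hi, t/f/L/Lo, t/h/R/Mid, t/h/R/Hi, t/h/R/Lo, t/h/L/Mid, t/h/L/Hi, t/h/L/Lo. Columns: w/Stay, w/Out, x/Stay, x/Out.
{r/f/R/Mid, r/f/R/Hi, r/f/R/Lo, r/f/L/Mid, r/f/L/Hi, r/f/L/Lo} → row (0,3) (0,3) (0,3) (0,3)
{r/h/R/Mid, r/h/R/Hi, r/h/R/Lo, r/h/L/Mid, r/h/L/Hi, r/h/L/Lo} → row (5,4) (5,4) (5,4) (5,4)
{q/f/R/Mid, q/f/L/Mid, q/h/R/Mid, q/h/L/Mid} → row (5,6) (5,6) (1,1) (0,0)
{q/f/R/Hi, q/f/L/Hi, q/h/R/Hi, q/h/L/Hi} → row (5,6) (5,6) (1,1) (5,6)
{q/f/R/Lo, q/f/L/Lo, q/h/R/Lo, q/h/L/Lo} → row (5,6) (5,6) (1,1) (3,4)
{t/f/R/Mid, t/f/R/Hi, t/f/R/Lo, t/h/R/Mid, t/h/R/Hi, t/h/R/Lo} → row (2,3) (2,3) (5,4) (5,4)
{t/f/L/Mid, t/f/L/Hi, t/f/L/Lo, t/h/L/Mid, t/h/L/Hi, t/h/L/Lo} → row (6,5) (6,5) (6,5) (6,5)
That's 7 distinct rows out of 36 strategies.

7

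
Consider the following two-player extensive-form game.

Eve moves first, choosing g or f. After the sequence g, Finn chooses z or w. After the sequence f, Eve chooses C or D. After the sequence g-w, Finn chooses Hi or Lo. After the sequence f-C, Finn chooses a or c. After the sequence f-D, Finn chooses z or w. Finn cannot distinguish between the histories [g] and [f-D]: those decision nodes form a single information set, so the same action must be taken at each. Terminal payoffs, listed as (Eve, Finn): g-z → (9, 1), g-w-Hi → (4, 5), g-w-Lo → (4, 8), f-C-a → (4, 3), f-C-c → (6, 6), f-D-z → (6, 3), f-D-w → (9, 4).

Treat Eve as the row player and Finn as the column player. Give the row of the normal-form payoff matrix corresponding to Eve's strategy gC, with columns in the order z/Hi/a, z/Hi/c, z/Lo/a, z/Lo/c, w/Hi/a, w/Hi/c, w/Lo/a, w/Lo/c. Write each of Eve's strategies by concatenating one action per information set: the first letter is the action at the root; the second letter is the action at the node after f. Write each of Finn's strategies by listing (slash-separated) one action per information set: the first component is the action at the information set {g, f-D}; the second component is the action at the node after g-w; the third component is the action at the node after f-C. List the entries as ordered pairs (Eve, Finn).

vs z/Hi/a: Eve plays g → Finn plays z at [g] → (9, 1)
vs z/Hi/c: Eve plays g → Finn plays z at [g] → (9, 1)
vs z/Lo/a: Eve plays g → Finn plays z at [g] → (9, 1)
vs z/Lo/c: Eve plays g → Finn plays z at [g] → (9, 1)
vs w/Hi/a: Eve plays g → Finn plays w at [g] → Finn plays Hi at [g-w] → (4, 5)
vs w/Hi/c: Eve plays g → Finn plays w at [g] → Finn plays Hi at [g-w] → (4, 5)
vs w/Lo/a: Eve plays g → Finn plays w at [g] → Finn plays Lo at [g-w] → (4, 8)
vs w/Lo/c: Eve plays g → Finn plays w at [g] → Finn plays Lo at [g-w] → (4, 8)

(9,1) (9,1) (9,1) (9,1) (4,5) (4,5) (4,8) (4,8)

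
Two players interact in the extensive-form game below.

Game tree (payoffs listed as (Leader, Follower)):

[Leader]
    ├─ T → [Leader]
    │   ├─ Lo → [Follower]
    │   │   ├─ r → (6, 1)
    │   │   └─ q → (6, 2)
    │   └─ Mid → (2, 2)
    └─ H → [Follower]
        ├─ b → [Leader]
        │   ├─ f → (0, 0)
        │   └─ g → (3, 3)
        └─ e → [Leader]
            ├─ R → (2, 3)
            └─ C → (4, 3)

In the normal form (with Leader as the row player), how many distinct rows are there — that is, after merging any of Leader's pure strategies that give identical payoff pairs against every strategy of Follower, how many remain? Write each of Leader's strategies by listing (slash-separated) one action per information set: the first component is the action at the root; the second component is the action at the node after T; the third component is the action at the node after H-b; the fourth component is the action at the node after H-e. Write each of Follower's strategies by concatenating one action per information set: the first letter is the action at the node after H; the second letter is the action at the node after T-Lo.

6

Leader has 16 pure strategies: T/Lo/f/R, T/Lo/f/C, T/Lo/g/R, T/Lo/g/C, T/Mid/f/R, T/Mid/f/C, T/Mid/g/R, T/Mid/g/C, H/Lo/f/R, H/Lo/f/C, H/Lo/g/R, H/Lo/g/C, H/Mid/f/R, H/Mid/f/C, H/Mid/g/R, H/Mid/g/C. Columns: br, bq, er, eq.
{T/Lo/f/R, T/Lo/f/C, T/Lo/g/R, T/Lo/g/C} → row (6,1) (6,2) (6,1) (6,2)
{T/Mid/f/R, T/Mid/f/C, T/Mid/g/R, T/Mid/g/C} → row (2,2) (2,2) (2,2) (2,2)
{H/Lo/f/R, H/Mid/f/R} → row (0,0) (0,0) (2,3) (2,3)
{H/Lo/f/C, H/Mid/f/C} → row (0,0) (0,0) (4,3) (4,3)
{H/Lo/g/R, H/Mid/g/R} → row (3,3) (3,3) (2,3) (2,3)
{H/Lo/g/C, H/Mid/g/C} → row (3,3) (3,3) (4,3) (4,3)
That's 6 distinct rows out of 16 strategies.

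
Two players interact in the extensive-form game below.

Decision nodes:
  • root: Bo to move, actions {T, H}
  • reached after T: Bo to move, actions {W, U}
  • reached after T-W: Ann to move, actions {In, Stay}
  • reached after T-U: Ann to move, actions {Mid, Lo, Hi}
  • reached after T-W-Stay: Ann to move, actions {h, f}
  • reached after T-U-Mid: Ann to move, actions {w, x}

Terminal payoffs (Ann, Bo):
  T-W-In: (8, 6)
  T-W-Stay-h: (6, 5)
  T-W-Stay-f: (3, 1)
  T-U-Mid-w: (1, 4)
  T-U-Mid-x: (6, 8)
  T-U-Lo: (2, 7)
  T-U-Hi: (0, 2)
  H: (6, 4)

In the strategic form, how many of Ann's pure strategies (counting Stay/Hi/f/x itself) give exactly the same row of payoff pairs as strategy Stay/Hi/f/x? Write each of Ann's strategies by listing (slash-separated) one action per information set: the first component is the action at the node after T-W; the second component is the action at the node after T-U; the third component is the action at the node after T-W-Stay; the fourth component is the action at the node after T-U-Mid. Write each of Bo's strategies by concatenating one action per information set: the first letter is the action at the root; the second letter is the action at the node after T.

2

Row for Stay/Hi/f/x (columns TW, TU, HW, HU): (3,1) (0,2) (6,4) (6,4).
Under Stay/Hi/f/x, Ann's choice at the node after T-U-Mid can never be reached regardless of what Bo does, so varying those choices leaves every outcome unchanged.
Holding the reachable choices fixed and varying the unreachable one freely already gives 2 equivalent strategies.
No other strategy reproduces this row, so those 2 are the full class: Stay/Hi/f/w, Stay/Hi/f/x.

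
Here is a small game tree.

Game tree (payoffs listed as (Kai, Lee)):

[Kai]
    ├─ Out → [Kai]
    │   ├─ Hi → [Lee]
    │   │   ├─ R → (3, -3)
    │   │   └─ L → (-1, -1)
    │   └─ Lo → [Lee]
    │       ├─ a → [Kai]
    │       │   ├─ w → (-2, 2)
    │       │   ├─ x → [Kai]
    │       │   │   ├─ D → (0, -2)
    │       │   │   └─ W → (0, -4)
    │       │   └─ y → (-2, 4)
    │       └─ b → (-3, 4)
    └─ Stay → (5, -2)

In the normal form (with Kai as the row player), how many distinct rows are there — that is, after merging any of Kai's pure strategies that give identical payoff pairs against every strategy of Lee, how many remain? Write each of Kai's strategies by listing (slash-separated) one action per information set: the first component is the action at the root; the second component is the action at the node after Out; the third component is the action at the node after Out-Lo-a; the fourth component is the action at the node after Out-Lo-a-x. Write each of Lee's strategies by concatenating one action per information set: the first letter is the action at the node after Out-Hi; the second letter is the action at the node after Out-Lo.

Kai has 24 pure strategies: Out/Hi/w/D, Out/Hi/w/W, Out/Hi/x/D, Out/Hi/x/W, Out/Hi/y/D, Out/Hi/y/W, Out/Lo/w/D, Out/Lo/w/W, Out/Lo/x/D, Out/Lo/x/W, Out/Lo/y/D, Out/Lo/y/W, Stay/Hi/w/D, Stay/Hi/w/W, Stay/Hi/x/D, Stay/Hi/x/W, Stay/Hi/y/D, Stay/Hi/y/W, Stay/Lo/w/D, Stay/Lo/w/W, Stay/Lo/x/D, Stay/Lo/x/W, Stay/Lo/y/D, Stay/Lo/y/W. Columns: Ra, Rb, La, Lb.
{Out/Hi/w/D, Out/Hi/w/W, Out/Hi/x/D, Out/Hi/x/W, Out/Hi/y/D, Out/Hi/y/W} → row (3,-3) (3,-3) (-1,-1) (-1,-1)
{Out/Lo/w/D, Out/Lo/w/W} → row (-2,2) (-3,4) (-2,2) (-3,4)
{Out/Lo/x/D} → row (0,-2) (-3,4) (0,-2) (-3,4)
{Out/Lo/x/W} → row (0,-4) (-3,4) (0,-4) (-3,4)
{Out/Lo/y/D, Out/Lo/y/W} → row (-2,4) (-3,4) (-2,4) (-3,4)
{Stay/Hi/w/D, Stay/Hi/w/W, Stay/Hi/x/D, Stay/Hi/x/W, Stay/Hi/y/D, Stay/Hi/y/W, Stay/Lo/w/D, Stay/Lo/w/W, Stay/Lo/x/D, Stay/Lo/x/W, Stay/Lo/y/D, Stay/Lo/y/W} → row (5,-2) (5,-2) (5,-2) (5,-2)
That's 6 distinct rows out of 24 strategies.

6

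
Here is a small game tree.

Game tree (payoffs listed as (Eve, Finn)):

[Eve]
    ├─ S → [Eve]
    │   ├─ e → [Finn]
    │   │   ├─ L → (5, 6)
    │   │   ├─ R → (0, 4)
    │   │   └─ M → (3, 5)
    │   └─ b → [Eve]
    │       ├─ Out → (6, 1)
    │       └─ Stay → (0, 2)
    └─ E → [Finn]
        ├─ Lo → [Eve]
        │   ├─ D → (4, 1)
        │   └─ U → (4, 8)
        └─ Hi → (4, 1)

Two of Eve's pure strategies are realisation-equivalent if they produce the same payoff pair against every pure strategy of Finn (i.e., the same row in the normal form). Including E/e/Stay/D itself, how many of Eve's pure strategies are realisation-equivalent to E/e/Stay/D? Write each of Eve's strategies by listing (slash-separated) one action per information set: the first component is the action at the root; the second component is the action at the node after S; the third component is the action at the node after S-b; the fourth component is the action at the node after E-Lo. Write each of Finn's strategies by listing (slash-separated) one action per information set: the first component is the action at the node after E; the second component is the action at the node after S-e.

4

Row for E/e/Stay/D (columns Lo/L, Lo/R, Lo/M, Hi/L, Hi/R, Hi/M): (4,1) (4,1) (4,1) (4,1) (4,1) (4,1).
Under E/e/Stay/D, Eve's choice at the node after S and at the node after S-b can never be reached regardless of what Finn does, so varying those choices leaves every outcome unchanged.
Holding the reachable choices fixed and varying the unreachable ones freely already gives 2 × 2 = 4 equivalent strategies.
No other strategy reproduces this row, so those 4 are the full class: E/e/Out/D, E/e/Stay/D, E/b/Out/D, E/b/Stay/D.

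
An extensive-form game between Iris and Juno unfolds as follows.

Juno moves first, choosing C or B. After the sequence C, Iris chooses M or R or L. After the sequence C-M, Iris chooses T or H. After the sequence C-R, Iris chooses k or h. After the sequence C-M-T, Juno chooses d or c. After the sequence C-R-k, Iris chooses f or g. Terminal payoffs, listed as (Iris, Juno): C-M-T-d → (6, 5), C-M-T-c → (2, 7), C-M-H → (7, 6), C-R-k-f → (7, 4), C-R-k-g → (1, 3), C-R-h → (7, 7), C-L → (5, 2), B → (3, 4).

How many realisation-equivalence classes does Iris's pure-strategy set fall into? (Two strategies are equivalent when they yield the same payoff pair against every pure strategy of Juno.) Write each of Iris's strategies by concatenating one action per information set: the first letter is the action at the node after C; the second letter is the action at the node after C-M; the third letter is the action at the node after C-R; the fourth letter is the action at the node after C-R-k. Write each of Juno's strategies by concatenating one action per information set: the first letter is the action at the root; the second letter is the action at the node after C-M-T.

6

Iris has 24 pure strategies: MTkf, MTkg, MThf, MThg, MHkf, MHkg, MHhf, MHhg, RTkf, RTkg, RThf, RThg, RHkf, RHkg, RHhf, RHhg, LTkf, LTkg, LThf, LThg, LHkf, LHkg, LHhf, LHhg. Columns: Cd, Cc, Bd, Bc.
{MTkf, MTkg, MThf, MThg} → row (6,5) (2,7) (3,4) (3,4)
{MHkf, MHkg, MHhf, MHhg} → row (7,6) (7,6) (3,4) (3,4)
{RTkf, RHkf} → row (7,4) (7,4) (3,4) (3,4)
{RTkg, RHkg} → row (1,3) (1,3) (3,4) (3,4)
{RThf, RThg, RHhf, RHhg} → row (7,7) (7,7) (3,4) (3,4)
{LTkf, LTkg, LThf, LThg, LHkf, LHkg, LHhf, LHhg} → row (5,2) (5,2) (3,4) (3,4)
That's 6 distinct rows out of 24 strategies.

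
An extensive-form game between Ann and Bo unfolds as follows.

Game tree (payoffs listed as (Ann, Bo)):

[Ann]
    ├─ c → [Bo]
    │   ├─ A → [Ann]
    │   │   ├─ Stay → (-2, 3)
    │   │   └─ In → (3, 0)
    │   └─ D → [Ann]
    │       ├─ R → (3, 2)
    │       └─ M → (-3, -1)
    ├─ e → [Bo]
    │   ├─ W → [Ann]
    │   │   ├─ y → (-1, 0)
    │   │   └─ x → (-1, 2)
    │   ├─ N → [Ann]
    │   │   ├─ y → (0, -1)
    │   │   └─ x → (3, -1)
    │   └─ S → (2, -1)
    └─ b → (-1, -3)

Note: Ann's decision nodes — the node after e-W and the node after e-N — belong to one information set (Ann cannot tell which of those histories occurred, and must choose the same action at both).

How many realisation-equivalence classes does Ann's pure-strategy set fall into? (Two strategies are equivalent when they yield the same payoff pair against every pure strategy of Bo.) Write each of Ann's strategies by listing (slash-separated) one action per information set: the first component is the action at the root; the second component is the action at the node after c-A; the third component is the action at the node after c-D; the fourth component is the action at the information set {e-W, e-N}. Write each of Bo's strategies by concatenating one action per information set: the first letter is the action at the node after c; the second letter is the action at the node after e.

Ann has 24 pure strategies: c/Stay/R/y, c/Stay/R/x, c/Stay/M/y, c/Stay/M/x, c/In/R/y, c/In/R/x, c/In/M/y, c/In/M/x, e/Stay/R/y, e/Stay/R/x, e/Stay/M/y, e/Stay/M/x, e/In/R/y, e/In/R/x, e/In/M/y, e/In/M/x, b/Stay/R/y, b/Stay/R/x, b/Stay/M/y, b/Stay/M/x, b/In/R/y, b/In/R/x, b/In/M/y, b/In/M/x. Columns: AW, AN, AS, DW, DN, DS.
{c/Stay/R/y, c/Stay/R/x} → row (-2,3) (-2,3) (-2,3) (3,2) (3,2) (3,2)
{c/Stay/M/y, c/Stay/M/x} → row (-2,3) (-2,3) (-2,3) (-3,-1) (-3,-1) (-3,-1)
{c/In/R/y, c/In/R/x} → row (3,0) (3,0) (3,0) (3,2) (3,2) (3,2)
{c/In/M/y, c/In/M/x} → row (3,0) (3,0) (3,0) (-3,-1) (-3,-1) (-3,-1)
{e/Stay/R/y, e/Stay/M/y, e/In/R/y, e/In/M/y} → row (-1,0) (0,-1) (2,-1) (-1,0) (0,-1) (2,-1)
{e/Stay/R/x, e/Stay/M/x, e/In/R/x, e/In/M/x} → row (-1,2) (3,-1) (2,-1) (-1,2) (3,-1) (2,-1)
{b/Stay/R/y, b/Stay/R/x, b/Stay/M/y, b/Stay/M/x, b/In/R/y, b/In/R/x, b/In/M/y, b/In/M/x} → row (-1,-3) (-1,-3) (-1,-3) (-1,-3) (-1,-3) (-1,-3)
That's 7 distinct rows out of 24 strategies.

7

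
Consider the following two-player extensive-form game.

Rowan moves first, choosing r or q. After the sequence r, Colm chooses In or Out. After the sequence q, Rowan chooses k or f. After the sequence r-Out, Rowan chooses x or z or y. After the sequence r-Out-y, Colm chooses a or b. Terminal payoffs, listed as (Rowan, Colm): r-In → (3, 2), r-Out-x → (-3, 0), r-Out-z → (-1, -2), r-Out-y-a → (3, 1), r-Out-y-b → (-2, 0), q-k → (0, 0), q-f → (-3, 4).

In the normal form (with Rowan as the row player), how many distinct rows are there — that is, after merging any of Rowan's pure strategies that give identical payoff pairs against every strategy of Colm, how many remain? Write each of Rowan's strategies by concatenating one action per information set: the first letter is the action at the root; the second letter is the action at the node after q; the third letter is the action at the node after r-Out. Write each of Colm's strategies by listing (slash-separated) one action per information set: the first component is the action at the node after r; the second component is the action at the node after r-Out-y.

Rowan has 12 pure strategies: rkx, rkz, rky, rfx, rfz, rfy, qkx, qkz, qky, qfx, qfz, qfy. Columns: In/a, In/b, Out/a, Out/b.
{rkx, rfx} → row (3,2) (3,2) (-3,0) (-3,0)
{rkz, rfz} → row (3,2) (3,2) (-1,-2) (-1,-2)
{rky, rfy} → row (3,2) (3,2) (3,1) (-2,0)
{qkx, qkz, qky} → row (0,0) (0,0) (0,0) (0,0)
{qfx, qfz, qfy} → row (-3,4) (-3,4) (-3,4) (-3,4)
That's 5 distinct rows out of 12 strategies.

5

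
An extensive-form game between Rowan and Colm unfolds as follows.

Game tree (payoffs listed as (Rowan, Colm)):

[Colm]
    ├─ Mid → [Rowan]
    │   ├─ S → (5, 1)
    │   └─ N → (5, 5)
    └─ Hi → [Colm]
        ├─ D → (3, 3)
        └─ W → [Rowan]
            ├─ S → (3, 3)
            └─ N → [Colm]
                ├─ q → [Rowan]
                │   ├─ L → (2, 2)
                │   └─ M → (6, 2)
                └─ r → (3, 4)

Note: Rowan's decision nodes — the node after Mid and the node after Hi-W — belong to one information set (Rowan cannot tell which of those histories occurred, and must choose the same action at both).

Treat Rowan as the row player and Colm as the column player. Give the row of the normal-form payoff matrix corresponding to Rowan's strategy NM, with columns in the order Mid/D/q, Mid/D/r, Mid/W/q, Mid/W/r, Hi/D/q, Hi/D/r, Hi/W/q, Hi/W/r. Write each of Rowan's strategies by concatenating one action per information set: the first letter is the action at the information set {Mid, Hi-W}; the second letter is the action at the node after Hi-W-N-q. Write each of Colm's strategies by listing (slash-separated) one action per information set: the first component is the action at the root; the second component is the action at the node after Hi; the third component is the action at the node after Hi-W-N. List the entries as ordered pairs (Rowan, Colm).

(5,5) (5,5) (5,5) (5,5) (3,3) (3,3) (6,2) (3,4)

vs Mid/D/q: Colm plays Mid → Rowan plays N at [Mid] → (5, 5)
vs Mid/D/r: Colm plays Mid → Rowan plays N at [Mid] → (5, 5)
vs Mid/W/q: Colm plays Mid → Rowan plays N at [Mid] → (5, 5)
vs Mid/W/r: Colm plays Mid → Rowan plays N at [Mid] → (5, 5)
vs Hi/D/q: Colm plays Hi → Colm plays D at [Hi] → (3, 3)
vs Hi/D/r: Colm plays Hi → Colm plays D at [Hi] → (3, 3)
vs Hi/W/q: Colm plays Hi → Colm plays W at [Hi] → Rowan plays N at [Hi-W] → Colm plays q at [Hi-W-N] → Rowan plays M at [Hi-W-N-q] → (6, 2)
vs Hi/W/r: Colm plays Hi → Colm plays W at [Hi] → Rowan plays N at [Hi-W] → Colm plays r at [Hi-W-N] → (3, 4)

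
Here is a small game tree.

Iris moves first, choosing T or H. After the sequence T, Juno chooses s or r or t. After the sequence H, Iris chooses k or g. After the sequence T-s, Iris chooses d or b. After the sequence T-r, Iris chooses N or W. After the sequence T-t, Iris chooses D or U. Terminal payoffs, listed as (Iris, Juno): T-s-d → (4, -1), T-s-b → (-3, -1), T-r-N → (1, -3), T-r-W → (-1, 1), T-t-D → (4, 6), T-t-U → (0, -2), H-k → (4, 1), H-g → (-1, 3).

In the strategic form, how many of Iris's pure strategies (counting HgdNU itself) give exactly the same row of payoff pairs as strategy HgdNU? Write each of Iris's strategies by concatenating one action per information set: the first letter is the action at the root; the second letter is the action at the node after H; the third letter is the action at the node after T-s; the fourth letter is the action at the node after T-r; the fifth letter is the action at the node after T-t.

8

Row for HgdNU (columns s, r, t): (-1,3) (-1,3) (-1,3).
Under HgdNU, Iris's choice at the node after T-s and at the node after T-r and at the node after T-t can never be reached regardless of what Juno does, so varying those choices leaves every outcome unchanged.
Holding the reachable choices fixed and varying the unreachable ones freely already gives 2 × 2 × 2 = 8 equivalent strategies.
No other strategy reproduces this row, so those 8 are the full class: HgdND, HgdNU, HgdWD, HgdWU, HgbND, HgbNU, HgbWD, HgbWU.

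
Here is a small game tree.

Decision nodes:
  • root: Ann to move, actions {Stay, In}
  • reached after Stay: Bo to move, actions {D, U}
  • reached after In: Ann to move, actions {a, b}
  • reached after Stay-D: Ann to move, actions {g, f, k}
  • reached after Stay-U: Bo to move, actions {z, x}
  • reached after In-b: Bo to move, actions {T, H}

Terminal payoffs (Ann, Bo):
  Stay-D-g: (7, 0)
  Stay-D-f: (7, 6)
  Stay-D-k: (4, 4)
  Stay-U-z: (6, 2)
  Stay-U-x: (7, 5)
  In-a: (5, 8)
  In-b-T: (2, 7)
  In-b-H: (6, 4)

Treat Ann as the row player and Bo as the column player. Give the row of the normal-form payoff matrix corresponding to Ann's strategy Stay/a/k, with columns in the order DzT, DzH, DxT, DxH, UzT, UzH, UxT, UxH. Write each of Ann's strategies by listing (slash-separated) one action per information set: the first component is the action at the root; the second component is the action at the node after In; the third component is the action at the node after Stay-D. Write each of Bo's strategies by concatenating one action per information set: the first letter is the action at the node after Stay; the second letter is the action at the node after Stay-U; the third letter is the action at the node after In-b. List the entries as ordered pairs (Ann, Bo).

vs DzT: Ann plays Stay → Bo plays D at [Stay] → Ann plays k at [Stay-D] → (4, 4)
vs DzH: Ann plays Stay → Bo plays D at [Stay] → Ann plays k at [Stay-D] → (4, 4)
vs DxT: Ann plays Stay → Bo plays D at [Stay] → Ann plays k at [Stay-D] → (4, 4)
vs DxH: Ann plays Stay → Bo plays D at [Stay] → Ann plays k at [Stay-D] → (4, 4)
vs UzT: Ann plays Stay → Bo plays U at [Stay] → Bo plays z at [Stay-U] → (6, 2)
vs UzH: Ann plays Stay → Bo plays U at [Stay] → Bo plays z at [Stay-U] → (6, 2)
vs UxT: Ann plays Stay → Bo plays U at [Stay] → Bo plays x at [Stay-U] → (7, 5)
vs UxH: Ann plays Stay → Bo plays U at [Stay] → Bo plays x at [Stay-U] → (7, 5)

(4,4) (4,4) (4,4) (4,4) (6,2) (6,2) (7,5) (7,5)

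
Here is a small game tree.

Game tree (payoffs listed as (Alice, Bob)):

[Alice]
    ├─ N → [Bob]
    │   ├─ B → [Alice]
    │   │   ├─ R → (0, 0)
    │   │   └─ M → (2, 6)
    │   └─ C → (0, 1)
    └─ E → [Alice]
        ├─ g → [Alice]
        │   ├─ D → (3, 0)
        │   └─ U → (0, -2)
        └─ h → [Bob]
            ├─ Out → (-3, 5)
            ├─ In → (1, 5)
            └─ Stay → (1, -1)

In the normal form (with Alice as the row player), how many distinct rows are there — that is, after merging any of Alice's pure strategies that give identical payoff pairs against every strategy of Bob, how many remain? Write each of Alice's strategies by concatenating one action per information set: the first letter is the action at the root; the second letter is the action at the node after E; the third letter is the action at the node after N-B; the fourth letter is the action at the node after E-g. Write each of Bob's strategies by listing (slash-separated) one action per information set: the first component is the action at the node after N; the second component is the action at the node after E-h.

Alice has 16 pure strategies: NgRD, NgRU, NgMD, NgMU, NhRD, NhRU, NhMD, NhMU, EgRD, EgRU, EgMD, EgMU, EhRD, EhRU, EhMD, EhMU. Columns: B/Out, B/In, B/Stay, C/Out, C/In, C/Stay.
{NgRD, NgRU, NhRD, NhRU} → row (0,0) (0,0) (0,0) (0,1) (0,1) (0,1)
{NgMD, NgMU, NhMD, NhMU} → row (2,6) (2,6) (2,6) (0,1) (0,1) (0,1)
{EgRD, EgMD} → row (3,0) (3,0) (3,0) (3,0) (3,0) (3,0)
{EgRU, EgMU} → row (0,-2) (0,-2) (0,-2) (0,-2) (0,-2) (0,-2)
{EhRD, EhRU, EhMD, EhMU} → row (-3,5) (1,5) (1,-1) (-3,5) (1,5) (1,-1)
That's 5 distinct rows out of 16 strategies.

5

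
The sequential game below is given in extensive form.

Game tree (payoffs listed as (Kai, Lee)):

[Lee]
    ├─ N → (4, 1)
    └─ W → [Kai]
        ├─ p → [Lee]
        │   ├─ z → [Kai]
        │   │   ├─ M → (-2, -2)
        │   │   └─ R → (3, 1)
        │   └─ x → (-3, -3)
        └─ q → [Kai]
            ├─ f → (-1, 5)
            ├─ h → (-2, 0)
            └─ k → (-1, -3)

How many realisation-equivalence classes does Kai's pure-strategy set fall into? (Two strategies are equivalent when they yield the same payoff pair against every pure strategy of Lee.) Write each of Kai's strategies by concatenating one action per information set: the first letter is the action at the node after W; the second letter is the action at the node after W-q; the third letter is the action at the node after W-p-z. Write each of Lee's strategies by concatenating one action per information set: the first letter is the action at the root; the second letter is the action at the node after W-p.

Kai has 12 pure strategies: pfM, pfR, phM, phR, pkM, pkR, qfM, qfR, qhM, qhR, qkM, qkR. Columns: Nz, Nx, Wz, Wx.
{pfM, phM, pkM} → row (4,1) (4,1) (-2,-2) (-3,-3)
{pfR, phR, pkR} → row (4,1) (4,1) (3,1) (-3,-3)
{qfM, qfR} → row (4,1) (4,1) (-1,5) (-1,5)
{qhM, qhR} → row (4,1) (4,1) (-2,0) (-2,0)
{qkM, qkR} → row (4,1) (4,1) (-1,-3) (-1,-3)
That's 5 distinct rows out of 12 strategies.

5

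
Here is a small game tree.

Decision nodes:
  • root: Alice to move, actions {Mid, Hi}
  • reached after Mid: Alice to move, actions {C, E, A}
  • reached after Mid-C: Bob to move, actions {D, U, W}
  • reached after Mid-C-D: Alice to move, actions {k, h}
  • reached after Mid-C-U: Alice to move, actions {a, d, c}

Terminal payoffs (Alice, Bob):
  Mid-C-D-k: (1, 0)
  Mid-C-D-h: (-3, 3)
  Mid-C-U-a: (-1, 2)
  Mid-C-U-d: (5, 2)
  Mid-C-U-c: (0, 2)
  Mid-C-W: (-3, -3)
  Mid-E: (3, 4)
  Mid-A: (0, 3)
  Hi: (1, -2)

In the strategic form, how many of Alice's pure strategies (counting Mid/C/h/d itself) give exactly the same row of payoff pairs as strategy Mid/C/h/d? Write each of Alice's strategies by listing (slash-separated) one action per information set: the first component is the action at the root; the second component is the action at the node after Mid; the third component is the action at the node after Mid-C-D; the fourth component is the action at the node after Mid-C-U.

1

Row for Mid/C/h/d (columns D, U, W): (-3,3) (5,2) (-3,-3).
Every one of Alice's information sets is on the play path for some reply by Bob when Alice follows Mid/C/h/d.
Changing the action at any of them therefore changes at least one column, so only Mid/C/h/d itself gives this row.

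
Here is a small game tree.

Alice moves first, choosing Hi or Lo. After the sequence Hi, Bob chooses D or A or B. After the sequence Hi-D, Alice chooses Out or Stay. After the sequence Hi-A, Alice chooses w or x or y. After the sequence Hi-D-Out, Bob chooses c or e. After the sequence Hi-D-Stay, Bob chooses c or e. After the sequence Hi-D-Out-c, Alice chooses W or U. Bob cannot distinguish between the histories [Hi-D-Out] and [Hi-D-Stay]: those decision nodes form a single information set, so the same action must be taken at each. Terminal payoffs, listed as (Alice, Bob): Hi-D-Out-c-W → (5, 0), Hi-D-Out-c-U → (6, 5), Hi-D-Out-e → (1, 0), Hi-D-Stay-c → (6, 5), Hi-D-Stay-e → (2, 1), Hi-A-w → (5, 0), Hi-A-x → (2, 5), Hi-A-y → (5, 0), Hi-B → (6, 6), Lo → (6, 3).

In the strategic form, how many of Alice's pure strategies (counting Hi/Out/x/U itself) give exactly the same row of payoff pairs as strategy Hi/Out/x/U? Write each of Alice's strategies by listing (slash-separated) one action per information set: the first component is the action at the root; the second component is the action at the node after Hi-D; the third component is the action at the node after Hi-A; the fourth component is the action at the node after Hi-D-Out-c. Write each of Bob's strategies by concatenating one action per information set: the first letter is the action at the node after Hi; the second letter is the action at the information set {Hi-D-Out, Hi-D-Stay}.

Row for Hi/Out/x/U (columns Dc, De, Ac, Ae, Bc, Be): (6,5) (1,0) (2,5) (2,5) (6,6) (6,6).
Every one of Alice's information sets is on the play path for some reply by Bob when Alice follows Hi/Out/x/U.
Changing the action at any of them therefore changes at least one column, so only Hi/Out/x/U itself gives this row.

1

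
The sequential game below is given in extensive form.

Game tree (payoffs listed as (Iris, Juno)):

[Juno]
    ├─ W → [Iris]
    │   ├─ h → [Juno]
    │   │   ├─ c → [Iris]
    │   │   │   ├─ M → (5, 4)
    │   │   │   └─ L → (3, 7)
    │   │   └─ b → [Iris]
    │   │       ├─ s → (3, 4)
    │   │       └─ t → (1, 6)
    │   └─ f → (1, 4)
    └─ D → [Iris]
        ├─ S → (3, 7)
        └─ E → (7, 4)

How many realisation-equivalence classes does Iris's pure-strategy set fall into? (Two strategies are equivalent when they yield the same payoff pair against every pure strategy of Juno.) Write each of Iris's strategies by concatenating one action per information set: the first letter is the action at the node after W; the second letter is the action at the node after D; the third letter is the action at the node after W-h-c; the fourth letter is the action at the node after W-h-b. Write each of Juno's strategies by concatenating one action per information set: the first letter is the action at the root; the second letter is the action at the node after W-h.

Iris has 16 pure strategies: hSMs, hSMt, hSLs, hSLt, hEMs, hEMt, hELs, hELt, fSMs, fSMt, fSLs, fSLt, fEMs, fEMt, fELs, fELt. Columns: Wc, Wb, Dc, Db.
{hSMs} → row (5,4) (3,4) (3,7) (3,7)
{hSMt} → row (5,4) (1,6) (3,7) (3,7)
{hSLs} → row (3,7) (3,4) (3,7) (3,7)
{hSLt} → row (3,7) (1,6) (3,7) (3,7)
{hEMs} → row (5,4) (3,4) (7,4) (7,4)
{hEMt} → row (5,4) (1,6) (7,4) (7,4)
{hELs} → row (3,7) (3,4) (7,4) (7,4)
{hELt} → row (3,7) (1,6) (7,4) (7,4)
{fSMs, fSMt, fSLs, fSLt} → row (1,4) (1,4) (3,7) (3,7)
{fEMs, fEMt, fELs, fELt} → row (1,4) (1,4) (7,4) (7,4)
That's 10 distinct rows out of 16 strategies.

10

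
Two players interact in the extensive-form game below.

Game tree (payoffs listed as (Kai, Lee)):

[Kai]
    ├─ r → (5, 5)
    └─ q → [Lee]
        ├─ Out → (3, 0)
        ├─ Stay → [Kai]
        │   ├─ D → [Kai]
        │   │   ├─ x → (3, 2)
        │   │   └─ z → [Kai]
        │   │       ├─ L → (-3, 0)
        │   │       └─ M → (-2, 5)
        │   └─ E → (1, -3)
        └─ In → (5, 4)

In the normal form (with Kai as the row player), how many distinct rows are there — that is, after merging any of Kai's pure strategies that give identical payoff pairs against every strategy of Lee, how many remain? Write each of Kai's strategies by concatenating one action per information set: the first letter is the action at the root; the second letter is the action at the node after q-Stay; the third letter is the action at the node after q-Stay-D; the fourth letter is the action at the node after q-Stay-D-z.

Kai has 16 pure strategies: rDxL, rDxM, rDzL, rDzM, rExL, rExM, rEzL, rEzM, qDxL, qDxM, qDzL, qDzM, qExL, qExM, qEzL, qEzM. Columns: Out, Stay, In.
{rDxL, rDxM, rDzL, rDzM, rExL, rExM, rEzL, rEzM} → row (5,5) (5,5) (5,5)
{qDxL, qDxM} → row (3,0) (3,2) (5,4)
{qDzL} → row (3,0) (-3,0) (5,4)
{qDzM} → row (3,0) (-2,5) (5,4)
{qExL, qExM, qEzL, qEzM} → row (3,0) (1,-3) (5,4)
That's 5 distinct rows out of 16 strategies.

5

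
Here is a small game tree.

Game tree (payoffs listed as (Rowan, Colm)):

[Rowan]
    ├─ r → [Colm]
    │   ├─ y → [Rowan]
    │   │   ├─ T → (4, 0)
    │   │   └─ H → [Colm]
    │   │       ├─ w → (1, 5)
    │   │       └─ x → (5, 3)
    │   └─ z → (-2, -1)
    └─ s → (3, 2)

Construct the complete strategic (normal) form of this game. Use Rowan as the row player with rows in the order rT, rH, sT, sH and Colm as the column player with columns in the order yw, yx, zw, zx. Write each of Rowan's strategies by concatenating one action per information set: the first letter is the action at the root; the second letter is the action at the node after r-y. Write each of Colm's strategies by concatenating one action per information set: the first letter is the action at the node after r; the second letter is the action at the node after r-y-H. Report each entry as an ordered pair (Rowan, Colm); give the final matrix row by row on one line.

rT: (4,0) (4,0) (-2,-1) (-2,-1) | rH: (1,5) (5,3) (-2,-1) (-2,-1) | sT: (3,2) (3,2) (3,2) (3,2) | sH: (3,2) (3,2) (3,2) (3,2)

           yw       yx       zw       zx
  rT    (4,0)    (4,0)  (-2,-1)  (-2,-1)
  rH    (1,5)    (5,3)  (-2,-1)  (-2,-1)
  sT    (3,2)    (3,2)    (3,2)    (3,2)
  sH    (3,2)    (3,2)    (3,2)    (3,2)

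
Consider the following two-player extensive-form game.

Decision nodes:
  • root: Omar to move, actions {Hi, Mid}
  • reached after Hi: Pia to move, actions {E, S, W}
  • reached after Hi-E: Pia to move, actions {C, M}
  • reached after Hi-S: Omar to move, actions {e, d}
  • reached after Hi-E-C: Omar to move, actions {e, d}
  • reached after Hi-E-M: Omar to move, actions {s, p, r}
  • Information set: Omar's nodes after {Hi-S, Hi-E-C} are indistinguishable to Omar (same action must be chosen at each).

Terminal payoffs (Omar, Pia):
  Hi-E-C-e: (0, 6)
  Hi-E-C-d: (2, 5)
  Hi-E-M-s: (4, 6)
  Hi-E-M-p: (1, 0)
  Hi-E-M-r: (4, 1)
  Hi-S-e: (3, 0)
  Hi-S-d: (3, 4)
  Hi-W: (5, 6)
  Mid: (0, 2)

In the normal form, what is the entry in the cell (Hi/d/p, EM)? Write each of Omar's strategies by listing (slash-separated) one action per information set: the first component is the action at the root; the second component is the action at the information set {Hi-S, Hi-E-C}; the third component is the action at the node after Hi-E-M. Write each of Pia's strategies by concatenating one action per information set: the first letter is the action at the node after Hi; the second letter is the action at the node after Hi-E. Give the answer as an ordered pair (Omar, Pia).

(1, 0)

Trace the play path from the root:
  Omar plays Hi
  Pia plays E at [Hi]
  Pia plays M at [Hi-E]
  Omar plays p at [Hi-E-M]
→ terminal payoff (1, 0).
(Omar's choice at the information set {Hi-S, Hi-E-C} is never reached on this path, so it doesn't affect the outcome.)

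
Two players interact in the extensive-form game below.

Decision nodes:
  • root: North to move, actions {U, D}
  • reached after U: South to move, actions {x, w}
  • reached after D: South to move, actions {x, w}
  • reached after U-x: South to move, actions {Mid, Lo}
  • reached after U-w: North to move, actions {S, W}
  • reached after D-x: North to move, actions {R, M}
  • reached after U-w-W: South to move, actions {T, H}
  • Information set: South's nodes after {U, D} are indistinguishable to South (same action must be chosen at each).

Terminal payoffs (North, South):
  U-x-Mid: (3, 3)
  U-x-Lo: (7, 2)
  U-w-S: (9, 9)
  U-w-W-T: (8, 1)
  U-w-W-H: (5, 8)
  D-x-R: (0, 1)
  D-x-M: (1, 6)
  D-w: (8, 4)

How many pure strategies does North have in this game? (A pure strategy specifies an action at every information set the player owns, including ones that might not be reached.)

North owns the root with actions {U, D} — two choices.
North owns the node after U-w with actions {S, W} — two choices.
North owns the node after D-x with actions {R, M} — two choices.
A pure strategy fixes one action at each information set independently, so the count is the product 2 × 2 × 2 = 8.
(For reference, South has 8 pure strategies, giving a 8×8 normal-form matrix.)

8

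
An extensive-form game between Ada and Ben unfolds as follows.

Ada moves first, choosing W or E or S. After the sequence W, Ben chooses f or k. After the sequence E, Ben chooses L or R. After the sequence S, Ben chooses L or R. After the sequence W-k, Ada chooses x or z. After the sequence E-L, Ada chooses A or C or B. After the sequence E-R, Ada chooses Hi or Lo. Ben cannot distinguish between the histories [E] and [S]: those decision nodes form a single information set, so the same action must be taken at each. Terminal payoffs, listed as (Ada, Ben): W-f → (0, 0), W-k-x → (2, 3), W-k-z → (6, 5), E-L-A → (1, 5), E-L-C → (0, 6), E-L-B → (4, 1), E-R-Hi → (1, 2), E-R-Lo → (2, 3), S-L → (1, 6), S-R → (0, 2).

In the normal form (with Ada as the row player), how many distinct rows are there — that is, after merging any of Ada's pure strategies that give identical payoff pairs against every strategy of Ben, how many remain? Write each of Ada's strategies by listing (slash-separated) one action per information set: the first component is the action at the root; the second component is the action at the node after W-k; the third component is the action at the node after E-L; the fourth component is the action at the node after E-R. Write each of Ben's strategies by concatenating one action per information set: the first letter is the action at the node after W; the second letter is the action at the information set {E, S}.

Ada has 36 pure strategies: W/x/A/Hi, W/x/A/Lo, W/x/C/Hi, W/x/C/Lo, W/x/B/Hi, W/x/B/Lo, W/z/A/Hi, W/z/A/Lo, W/z/C/Hi, W/z/C/Lo, W/z/B/Hi, W/z/B/Lo, E/x/A/Hi, E/x/A/Lo, E/x/C/Hi, E/x/C/Lo, E/x/B/Hi, E/x/B/Lo, E/z/A/Hi, E/z/A/Lo, E/z/C/Hi, E/z/C/Lo, E/z/B/Hi, E/z/B/Lo, S/x/A/Hi, S/x/A/Lo, S/x/C/Hi, S/x/C/Lo, S/x/B/Hi, S/x/B/Lo, S/z/A/Hi, S/z/A/Lo, S/z/C/Hi, S/z/C/Lo, S/z/B/Hi, S/z/B/Lo. Columns: fL, fR, kL, kR.
{W/x/A/Hi, W/x/A/Lo, W/x/C/Hi, W/x/C/Lo, W/x/B/Hi, W/x/B/Lo} → row (0,0) (0,0) (2,3) (2,3)
{W/z/A/Hi, W/z/A/Lo, W/z/C/Hi, W/z/C/Lo, W/z/B/Hi, W/z/B/Lo} → row (0,0) (0,0) (6,5) (6,5)
{E/x/A/Hi, E/z/A/Hi} → row (1,5) (1,2) (1,5) (1,2)
{E/x/A/Lo, E/z/A/Lo} → row (1,5) (2,3) (1,5) (2,3)
{E/x/C/Hi, E/z/C/Hi} → row (0,6) (1,2) (0,6) (1,2)
{E/x/C/Lo, E/z/C/Lo} → row (0,6) (2,3) (0,6) (2,3)
{E/x/B/Hi, E/z/B/Hi} → row (4,1) (1,2) (4,1) (1,2)
{E/x/B/Lo, E/z/B/Lo} → row (4,1) (2,3) (4,1) (2,3)
{S/x/A/Hi, S/x/A/Lo, S/x/C/Hi, S/x/C/Lo, S/x/B/Hi, S/x/B/Lo, S/z/A/Hi, S/z/A/Lo, S/z/C/Hi, S/z/C/Lo, S/z/B/Hi, S/z/B/Lo} → row (1,6) (0,2) (1,6) (0,2)
That's 9 distinct rows out of 36 strategies.

9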